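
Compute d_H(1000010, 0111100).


XOR: 1111110
Count of 1s: 6

6


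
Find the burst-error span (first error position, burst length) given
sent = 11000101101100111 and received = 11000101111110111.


XOR: 00000000010010000

Burst at position 9, length 4


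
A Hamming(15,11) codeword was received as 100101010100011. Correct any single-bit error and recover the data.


Syndrome = 0: no error detected

Data: 00100100011 (no errors)


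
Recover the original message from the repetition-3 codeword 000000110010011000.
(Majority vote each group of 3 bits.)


Groups: 000, 000, 110, 010, 011, 000
Majority votes: 001010

001010


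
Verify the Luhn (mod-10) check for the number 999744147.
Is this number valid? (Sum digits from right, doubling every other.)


Luhn sum = 60
60 mod 10 = 0

Valid (Luhn sum mod 10 = 0)


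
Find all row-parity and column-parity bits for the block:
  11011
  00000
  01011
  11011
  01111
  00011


Row parities: 001000
Column parities: 00111

Row P: 001000, Col P: 00111, Corner: 1


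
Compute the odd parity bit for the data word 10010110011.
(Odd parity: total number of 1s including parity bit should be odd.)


Number of 1s in data: 6
Parity bit: 1

1


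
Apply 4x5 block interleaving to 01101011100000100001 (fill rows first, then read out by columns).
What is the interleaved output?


Matrix:
  01101
  01110
  00001
  00001
Read columns: 00001100110001001011

00001100110001001011


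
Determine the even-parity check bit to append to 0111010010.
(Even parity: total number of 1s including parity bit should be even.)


Number of 1s in data: 5
Parity bit: 1

1


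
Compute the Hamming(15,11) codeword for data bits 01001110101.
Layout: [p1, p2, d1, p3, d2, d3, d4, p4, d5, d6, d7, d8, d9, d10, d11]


Parity bits: p1=1, p2=1, p3=1, p4=1

110110011110101


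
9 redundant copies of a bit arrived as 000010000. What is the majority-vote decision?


Ones: 1 out of 9
Threshold: 5

0 (1/9 voted 1)


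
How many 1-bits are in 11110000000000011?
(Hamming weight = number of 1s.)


Counting 1s in 11110000000000011

6


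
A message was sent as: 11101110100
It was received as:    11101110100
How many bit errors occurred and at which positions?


XOR: 00000000000

0 errors (received matches sent)


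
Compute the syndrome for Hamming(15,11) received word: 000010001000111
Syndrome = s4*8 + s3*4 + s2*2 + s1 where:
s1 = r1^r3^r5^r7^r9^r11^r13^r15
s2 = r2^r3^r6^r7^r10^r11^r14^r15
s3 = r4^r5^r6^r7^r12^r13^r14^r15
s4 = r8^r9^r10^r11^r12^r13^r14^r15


s1=0, s2=0, s3=0, s4=0

Syndrome = 0 (no error)


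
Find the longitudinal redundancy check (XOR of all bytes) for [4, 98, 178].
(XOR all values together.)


XOR chain: 4 ^ 98 ^ 178 = 212

212


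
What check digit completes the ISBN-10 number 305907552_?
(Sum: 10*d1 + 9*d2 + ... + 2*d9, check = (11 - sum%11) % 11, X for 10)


Weighted sum: 207
207 mod 11 = 9

Check digit: 2


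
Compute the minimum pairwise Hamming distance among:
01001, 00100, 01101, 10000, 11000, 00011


Comparing all pairs, minimum distance: 1
Can detect 0 errors, correct 0 errors

1


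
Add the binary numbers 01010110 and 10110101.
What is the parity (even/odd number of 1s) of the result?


01010110 = 86
10110101 = 181
Sum = 267 = 100001011
1s count = 4

even parity (4 ones in 100001011)


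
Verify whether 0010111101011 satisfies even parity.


Number of 1s: 8

Yes, parity is correct (8 ones)


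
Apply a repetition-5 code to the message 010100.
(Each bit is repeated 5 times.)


Each bit -> 5 copies

000001111100000111110000000000


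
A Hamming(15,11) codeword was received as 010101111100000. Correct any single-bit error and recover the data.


Syndrome = 12: error at position 12

Data: 00111101000 (corrected bit 12)


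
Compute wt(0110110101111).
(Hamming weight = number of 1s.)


Counting 1s in 0110110101111

9


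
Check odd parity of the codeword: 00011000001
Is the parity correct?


Number of 1s: 3

Yes, parity is correct (3 ones)


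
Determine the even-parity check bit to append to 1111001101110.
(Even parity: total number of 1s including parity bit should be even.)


Number of 1s in data: 9
Parity bit: 1

1


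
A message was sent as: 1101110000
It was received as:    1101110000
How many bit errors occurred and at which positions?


XOR: 0000000000

0 errors (received matches sent)


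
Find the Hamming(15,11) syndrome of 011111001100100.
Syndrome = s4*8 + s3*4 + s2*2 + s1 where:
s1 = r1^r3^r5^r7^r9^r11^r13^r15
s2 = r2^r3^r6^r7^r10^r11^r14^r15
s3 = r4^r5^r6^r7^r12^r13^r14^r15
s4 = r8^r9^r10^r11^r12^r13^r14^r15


s1=0, s2=0, s3=0, s4=1

Syndrome = 8 (error at position 8)


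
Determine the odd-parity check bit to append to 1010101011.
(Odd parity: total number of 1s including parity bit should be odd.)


Number of 1s in data: 6
Parity bit: 1

1


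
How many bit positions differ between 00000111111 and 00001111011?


XOR: 00001000100
Count of 1s: 2

2


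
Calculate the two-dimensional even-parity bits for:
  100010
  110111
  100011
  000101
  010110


Row parities: 01101
Column parities: 100101

Row P: 01101, Col P: 100101, Corner: 1


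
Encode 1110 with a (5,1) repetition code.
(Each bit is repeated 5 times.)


Each bit -> 5 copies

11111111111111100000


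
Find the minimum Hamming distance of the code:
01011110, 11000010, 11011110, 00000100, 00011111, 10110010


Comparing all pairs, minimum distance: 1
Can detect 0 errors, correct 0 errors

1


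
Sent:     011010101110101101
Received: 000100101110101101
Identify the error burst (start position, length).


XOR: 011110000000000000

Burst at position 1, length 4


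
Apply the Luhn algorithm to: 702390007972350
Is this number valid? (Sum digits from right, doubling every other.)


Luhn sum = 55
55 mod 10 = 5

Invalid (Luhn sum mod 10 = 5)


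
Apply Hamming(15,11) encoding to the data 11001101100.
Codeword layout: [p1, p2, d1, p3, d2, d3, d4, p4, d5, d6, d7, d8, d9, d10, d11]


Parity bits: p1=0, p2=0, p3=1, p4=0

001110001101100


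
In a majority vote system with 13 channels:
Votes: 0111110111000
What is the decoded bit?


Ones: 8 out of 13
Threshold: 7

1 (8/13 voted 1)


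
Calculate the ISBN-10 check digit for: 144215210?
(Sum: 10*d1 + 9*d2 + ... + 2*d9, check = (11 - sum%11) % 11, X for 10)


Weighted sum: 134
134 mod 11 = 2

Check digit: 9


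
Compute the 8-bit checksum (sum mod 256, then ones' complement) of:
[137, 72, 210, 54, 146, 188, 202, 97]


Sum = 1106 mod 256 = 82
Complement = 173

173


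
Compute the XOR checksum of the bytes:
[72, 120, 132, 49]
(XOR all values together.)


XOR chain: 72 ^ 120 ^ 132 ^ 49 = 133

133


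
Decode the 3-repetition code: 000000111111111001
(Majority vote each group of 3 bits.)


Groups: 000, 000, 111, 111, 111, 001
Majority votes: 001110

001110


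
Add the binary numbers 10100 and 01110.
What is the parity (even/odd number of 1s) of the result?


10100 = 20
01110 = 14
Sum = 34 = 100010
1s count = 2

even parity (2 ones in 100010)


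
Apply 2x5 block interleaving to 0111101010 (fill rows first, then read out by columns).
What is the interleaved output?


Matrix:
  01111
  01010
Read columns: 0011101110

0011101110


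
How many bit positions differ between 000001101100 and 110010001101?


XOR: 110011100001
Count of 1s: 6

6


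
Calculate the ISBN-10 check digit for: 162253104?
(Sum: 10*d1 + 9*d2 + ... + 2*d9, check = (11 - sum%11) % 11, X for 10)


Weighted sum: 151
151 mod 11 = 8

Check digit: 3


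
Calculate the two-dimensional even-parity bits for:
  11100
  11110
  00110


Row parities: 100
Column parities: 00100

Row P: 100, Col P: 00100, Corner: 1


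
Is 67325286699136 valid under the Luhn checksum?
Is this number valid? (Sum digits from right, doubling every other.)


Luhn sum = 68
68 mod 10 = 8

Invalid (Luhn sum mod 10 = 8)


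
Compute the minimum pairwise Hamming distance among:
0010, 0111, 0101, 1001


Comparing all pairs, minimum distance: 1
Can detect 0 errors, correct 0 errors

1


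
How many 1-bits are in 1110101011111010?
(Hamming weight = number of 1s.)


Counting 1s in 1110101011111010

11


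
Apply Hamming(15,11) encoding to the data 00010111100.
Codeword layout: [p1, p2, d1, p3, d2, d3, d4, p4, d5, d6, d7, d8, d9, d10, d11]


Parity bits: p1=1, p2=1, p3=1, p4=0

110100100111100


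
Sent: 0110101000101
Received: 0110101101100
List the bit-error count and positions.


XOR: 0000000101001

3 error(s) at position(s): 7, 9, 12


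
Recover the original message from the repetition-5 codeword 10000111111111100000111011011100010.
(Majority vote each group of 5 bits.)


Groups: 10000, 11111, 11111, 00000, 11101, 10111, 00010
Majority votes: 0110110

0110110


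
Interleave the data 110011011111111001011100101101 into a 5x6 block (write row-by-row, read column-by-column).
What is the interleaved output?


Matrix:
  110011
  011111
  111001
  011100
  101101
Read columns: 101011111001111010111100011101

101011111001111010111100011101


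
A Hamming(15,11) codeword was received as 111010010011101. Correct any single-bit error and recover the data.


Syndrome = 8: error at position 8

Data: 11000011101 (corrected bit 8)


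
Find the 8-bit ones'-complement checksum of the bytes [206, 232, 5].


Sum = 443 mod 256 = 187
Complement = 68

68


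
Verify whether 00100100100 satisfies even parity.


Number of 1s: 3

No, parity error (3 ones)


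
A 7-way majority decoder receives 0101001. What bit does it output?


Ones: 3 out of 7
Threshold: 4

0 (3/7 voted 1)


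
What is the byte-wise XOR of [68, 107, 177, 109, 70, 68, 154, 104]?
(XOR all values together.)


XOR chain: 68 ^ 107 ^ 177 ^ 109 ^ 70 ^ 68 ^ 154 ^ 104 = 3

3


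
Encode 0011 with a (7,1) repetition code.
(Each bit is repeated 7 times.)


Each bit -> 7 copies

0000000000000011111111111111


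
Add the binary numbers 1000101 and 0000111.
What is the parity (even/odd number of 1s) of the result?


1000101 = 69
0000111 = 7
Sum = 76 = 1001100
1s count = 3

odd parity (3 ones in 1001100)


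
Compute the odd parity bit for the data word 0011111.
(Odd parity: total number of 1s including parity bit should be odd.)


Number of 1s in data: 5
Parity bit: 0

0


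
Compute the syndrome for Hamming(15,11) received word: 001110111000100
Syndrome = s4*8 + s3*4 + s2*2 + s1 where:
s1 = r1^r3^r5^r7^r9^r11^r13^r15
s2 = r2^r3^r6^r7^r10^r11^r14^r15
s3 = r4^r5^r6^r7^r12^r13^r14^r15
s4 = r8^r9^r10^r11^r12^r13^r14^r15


s1=1, s2=0, s3=0, s4=1

Syndrome = 9 (error at position 9)


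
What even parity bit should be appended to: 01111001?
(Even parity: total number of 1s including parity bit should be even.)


Number of 1s in data: 5
Parity bit: 1

1


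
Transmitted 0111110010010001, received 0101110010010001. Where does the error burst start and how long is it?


XOR: 0010000000000000

Burst at position 2, length 1


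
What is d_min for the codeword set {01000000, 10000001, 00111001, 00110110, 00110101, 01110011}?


Comparing all pairs, minimum distance: 2
Can detect 1 errors, correct 0 errors

2


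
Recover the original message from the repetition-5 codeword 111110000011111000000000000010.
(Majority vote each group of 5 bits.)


Groups: 11111, 00000, 11111, 00000, 00000, 00010
Majority votes: 101000

101000


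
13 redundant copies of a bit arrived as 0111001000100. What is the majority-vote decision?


Ones: 5 out of 13
Threshold: 7

0 (5/13 voted 1)


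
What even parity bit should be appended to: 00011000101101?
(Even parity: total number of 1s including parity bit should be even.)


Number of 1s in data: 6
Parity bit: 0

0


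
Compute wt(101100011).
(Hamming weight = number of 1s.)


Counting 1s in 101100011

5


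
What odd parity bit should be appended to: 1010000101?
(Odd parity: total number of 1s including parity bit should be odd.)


Number of 1s in data: 4
Parity bit: 1

1


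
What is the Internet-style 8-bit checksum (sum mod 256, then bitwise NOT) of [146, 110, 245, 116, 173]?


Sum = 790 mod 256 = 22
Complement = 233

233


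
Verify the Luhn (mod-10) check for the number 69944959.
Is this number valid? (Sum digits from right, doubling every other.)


Luhn sum = 52
52 mod 10 = 2

Invalid (Luhn sum mod 10 = 2)


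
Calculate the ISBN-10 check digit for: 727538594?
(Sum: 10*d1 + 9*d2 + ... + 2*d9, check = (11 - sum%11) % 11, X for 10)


Weighted sum: 292
292 mod 11 = 6

Check digit: 5


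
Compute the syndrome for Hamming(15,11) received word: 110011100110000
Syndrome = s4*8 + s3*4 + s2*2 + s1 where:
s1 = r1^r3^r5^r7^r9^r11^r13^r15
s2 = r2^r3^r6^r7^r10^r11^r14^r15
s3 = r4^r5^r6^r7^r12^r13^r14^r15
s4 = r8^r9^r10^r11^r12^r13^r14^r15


s1=0, s2=1, s3=1, s4=0

Syndrome = 6 (error at position 6)


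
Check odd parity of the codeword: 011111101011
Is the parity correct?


Number of 1s: 9

Yes, parity is correct (9 ones)


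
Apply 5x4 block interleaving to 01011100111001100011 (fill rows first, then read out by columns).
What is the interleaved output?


Matrix:
  0101
  1100
  1110
  0110
  0011
Read columns: 01100111100011110001

01100111100011110001


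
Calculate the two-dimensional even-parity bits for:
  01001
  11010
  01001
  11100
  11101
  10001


Row parities: 010100
Column parities: 01010

Row P: 010100, Col P: 01010, Corner: 0


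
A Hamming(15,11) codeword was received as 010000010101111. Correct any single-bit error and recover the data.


Syndrome = 0: no error detected

Data: 00000101111 (no errors)


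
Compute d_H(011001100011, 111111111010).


XOR: 100110011001
Count of 1s: 6

6


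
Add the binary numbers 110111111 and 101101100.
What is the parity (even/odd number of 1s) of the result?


110111111 = 447
101101100 = 364
Sum = 811 = 1100101011
1s count = 6

even parity (6 ones in 1100101011)


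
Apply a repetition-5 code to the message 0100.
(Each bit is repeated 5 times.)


Each bit -> 5 copies

00000111110000000000


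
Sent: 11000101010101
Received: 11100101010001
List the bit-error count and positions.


XOR: 00100000000100

2 error(s) at position(s): 2, 11


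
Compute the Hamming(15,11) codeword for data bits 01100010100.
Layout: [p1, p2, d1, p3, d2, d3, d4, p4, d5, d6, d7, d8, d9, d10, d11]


Parity bits: p1=1, p2=0, p3=1, p4=0

100111000010100


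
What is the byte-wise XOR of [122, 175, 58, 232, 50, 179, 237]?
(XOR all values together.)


XOR chain: 122 ^ 175 ^ 58 ^ 232 ^ 50 ^ 179 ^ 237 = 107

107


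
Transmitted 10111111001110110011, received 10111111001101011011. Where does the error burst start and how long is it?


XOR: 00000000000011101000

Burst at position 12, length 5


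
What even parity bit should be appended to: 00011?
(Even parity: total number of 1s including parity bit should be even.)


Number of 1s in data: 2
Parity bit: 0

0


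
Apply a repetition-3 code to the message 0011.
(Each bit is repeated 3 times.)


Each bit -> 3 copies

000000111111


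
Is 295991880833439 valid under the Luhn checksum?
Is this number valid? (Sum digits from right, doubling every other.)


Luhn sum = 86
86 mod 10 = 6

Invalid (Luhn sum mod 10 = 6)


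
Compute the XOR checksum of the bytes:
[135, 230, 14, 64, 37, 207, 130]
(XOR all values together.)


XOR chain: 135 ^ 230 ^ 14 ^ 64 ^ 37 ^ 207 ^ 130 = 71

71


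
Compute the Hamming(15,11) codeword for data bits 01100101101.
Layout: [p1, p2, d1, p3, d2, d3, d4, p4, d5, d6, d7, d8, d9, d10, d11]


Parity bits: p1=1, p2=1, p3=1, p4=0

110111000101101


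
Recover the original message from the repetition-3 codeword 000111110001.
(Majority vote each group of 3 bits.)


Groups: 000, 111, 110, 001
Majority votes: 0110

0110


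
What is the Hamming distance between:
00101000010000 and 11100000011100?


XOR: 11001000001100
Count of 1s: 5

5


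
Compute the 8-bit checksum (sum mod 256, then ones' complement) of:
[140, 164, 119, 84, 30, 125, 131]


Sum = 793 mod 256 = 25
Complement = 230

230


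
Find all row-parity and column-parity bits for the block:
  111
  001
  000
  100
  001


Row parities: 11011
Column parities: 011

Row P: 11011, Col P: 011, Corner: 0


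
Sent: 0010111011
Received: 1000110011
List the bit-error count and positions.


XOR: 1010001000

3 error(s) at position(s): 0, 2, 6


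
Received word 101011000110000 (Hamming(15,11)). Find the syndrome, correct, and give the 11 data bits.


Syndrome = 0: no error detected

Data: 11100110000 (no errors)


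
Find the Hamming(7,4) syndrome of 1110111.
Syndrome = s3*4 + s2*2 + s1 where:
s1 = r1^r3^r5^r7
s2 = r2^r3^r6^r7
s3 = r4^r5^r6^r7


s1=0, s2=0, s3=1

Syndrome = 4 (error at position 4)


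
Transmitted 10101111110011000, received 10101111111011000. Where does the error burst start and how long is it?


XOR: 00000000001000000

Burst at position 10, length 1


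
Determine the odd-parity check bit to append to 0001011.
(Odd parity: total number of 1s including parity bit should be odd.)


Number of 1s in data: 3
Parity bit: 0

0


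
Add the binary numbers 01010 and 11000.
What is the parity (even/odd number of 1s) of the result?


01010 = 10
11000 = 24
Sum = 34 = 100010
1s count = 2

even parity (2 ones in 100010)


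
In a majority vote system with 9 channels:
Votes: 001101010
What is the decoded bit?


Ones: 4 out of 9
Threshold: 5

0 (4/9 voted 1)


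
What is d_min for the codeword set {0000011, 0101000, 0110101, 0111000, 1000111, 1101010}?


Comparing all pairs, minimum distance: 1
Can detect 0 errors, correct 0 errors

1


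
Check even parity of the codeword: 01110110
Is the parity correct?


Number of 1s: 5

No, parity error (5 ones)


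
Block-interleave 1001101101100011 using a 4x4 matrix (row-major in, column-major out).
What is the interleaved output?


Matrix:
  1001
  1011
  0110
  0011
Read columns: 1100001001111101

1100001001111101


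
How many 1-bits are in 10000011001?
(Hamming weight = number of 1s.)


Counting 1s in 10000011001

4


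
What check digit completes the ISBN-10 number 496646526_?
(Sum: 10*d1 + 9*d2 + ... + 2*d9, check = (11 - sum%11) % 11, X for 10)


Weighted sum: 303
303 mod 11 = 6

Check digit: 5


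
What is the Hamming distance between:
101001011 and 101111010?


XOR: 000110001
Count of 1s: 3

3


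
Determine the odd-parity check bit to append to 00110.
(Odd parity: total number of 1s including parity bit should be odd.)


Number of 1s in data: 2
Parity bit: 1

1


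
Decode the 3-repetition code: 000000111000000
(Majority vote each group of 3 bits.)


Groups: 000, 000, 111, 000, 000
Majority votes: 00100

00100


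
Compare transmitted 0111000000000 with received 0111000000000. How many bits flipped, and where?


XOR: 0000000000000

0 errors (received matches sent)


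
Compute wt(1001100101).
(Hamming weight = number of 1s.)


Counting 1s in 1001100101

5


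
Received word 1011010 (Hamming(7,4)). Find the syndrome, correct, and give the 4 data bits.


Syndrome = 0: no error detected

Data: 1010 (no errors)


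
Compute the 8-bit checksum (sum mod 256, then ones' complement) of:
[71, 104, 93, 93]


Sum = 361 mod 256 = 105
Complement = 150

150


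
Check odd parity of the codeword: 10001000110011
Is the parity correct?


Number of 1s: 6

No, parity error (6 ones)


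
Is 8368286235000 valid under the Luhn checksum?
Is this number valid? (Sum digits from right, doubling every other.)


Luhn sum = 50
50 mod 10 = 0

Valid (Luhn sum mod 10 = 0)


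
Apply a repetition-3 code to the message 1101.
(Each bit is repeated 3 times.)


Each bit -> 3 copies

111111000111


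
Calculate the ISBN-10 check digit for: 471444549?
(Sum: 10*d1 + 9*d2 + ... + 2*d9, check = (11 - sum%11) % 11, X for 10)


Weighted sum: 233
233 mod 11 = 2

Check digit: 9


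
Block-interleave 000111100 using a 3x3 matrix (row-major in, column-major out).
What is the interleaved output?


Matrix:
  000
  111
  100
Read columns: 011010010

011010010


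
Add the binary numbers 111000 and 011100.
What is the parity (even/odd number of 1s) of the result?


111000 = 56
011100 = 28
Sum = 84 = 1010100
1s count = 3

odd parity (3 ones in 1010100)


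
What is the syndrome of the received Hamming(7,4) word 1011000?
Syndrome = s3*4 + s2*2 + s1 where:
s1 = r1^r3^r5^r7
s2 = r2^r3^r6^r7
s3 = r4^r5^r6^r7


s1=0, s2=1, s3=1

Syndrome = 6 (error at position 6)


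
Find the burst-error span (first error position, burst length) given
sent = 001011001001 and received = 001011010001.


XOR: 000000011000

Burst at position 7, length 2


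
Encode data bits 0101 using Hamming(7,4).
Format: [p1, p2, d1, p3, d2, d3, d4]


Parity bits: p1=0, p2=1, p3=0

0100101


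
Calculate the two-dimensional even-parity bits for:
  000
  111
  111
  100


Row parities: 0111
Column parities: 100

Row P: 0111, Col P: 100, Corner: 1


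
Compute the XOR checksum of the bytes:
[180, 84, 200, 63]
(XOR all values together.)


XOR chain: 180 ^ 84 ^ 200 ^ 63 = 23

23


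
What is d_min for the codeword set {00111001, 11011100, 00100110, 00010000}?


Comparing all pairs, minimum distance: 3
Can detect 2 errors, correct 1 errors

3


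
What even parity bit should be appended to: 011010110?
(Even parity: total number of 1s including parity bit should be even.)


Number of 1s in data: 5
Parity bit: 1

1


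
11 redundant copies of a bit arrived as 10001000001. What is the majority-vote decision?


Ones: 3 out of 11
Threshold: 6

0 (3/11 voted 1)


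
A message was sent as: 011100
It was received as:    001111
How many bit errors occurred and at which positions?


XOR: 010011

3 error(s) at position(s): 1, 4, 5


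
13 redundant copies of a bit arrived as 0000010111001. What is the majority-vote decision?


Ones: 5 out of 13
Threshold: 7

0 (5/13 voted 1)


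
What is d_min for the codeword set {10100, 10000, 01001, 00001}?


Comparing all pairs, minimum distance: 1
Can detect 0 errors, correct 0 errors

1


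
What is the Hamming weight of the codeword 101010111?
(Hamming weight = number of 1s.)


Counting 1s in 101010111

6


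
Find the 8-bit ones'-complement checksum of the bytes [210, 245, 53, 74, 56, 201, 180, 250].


Sum = 1269 mod 256 = 245
Complement = 10

10


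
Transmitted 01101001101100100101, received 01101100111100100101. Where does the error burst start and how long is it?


XOR: 00000101010000000000

Burst at position 5, length 5


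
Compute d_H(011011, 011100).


XOR: 000111
Count of 1s: 3

3


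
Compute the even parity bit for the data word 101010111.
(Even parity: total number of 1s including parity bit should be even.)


Number of 1s in data: 6
Parity bit: 0

0


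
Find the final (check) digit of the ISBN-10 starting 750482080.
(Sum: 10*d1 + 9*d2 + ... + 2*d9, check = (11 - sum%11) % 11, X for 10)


Weighted sum: 225
225 mod 11 = 5

Check digit: 6


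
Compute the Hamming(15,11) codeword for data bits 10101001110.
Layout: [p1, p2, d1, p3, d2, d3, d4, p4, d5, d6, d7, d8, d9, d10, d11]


Parity bits: p1=1, p2=1, p3=0, p4=0

111001001001110


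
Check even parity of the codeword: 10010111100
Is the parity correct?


Number of 1s: 6

Yes, parity is correct (6 ones)


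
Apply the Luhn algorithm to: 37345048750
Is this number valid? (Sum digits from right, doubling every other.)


Luhn sum = 43
43 mod 10 = 3

Invalid (Luhn sum mod 10 = 3)


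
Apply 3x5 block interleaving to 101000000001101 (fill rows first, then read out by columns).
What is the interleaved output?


Matrix:
  10100
  00000
  01101
Read columns: 100001101000001

100001101000001


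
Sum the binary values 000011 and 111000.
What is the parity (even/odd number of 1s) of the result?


000011 = 3
111000 = 56
Sum = 59 = 111011
1s count = 5

odd parity (5 ones in 111011)


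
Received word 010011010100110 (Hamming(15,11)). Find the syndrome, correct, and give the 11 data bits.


Syndrome = 0: no error detected

Data: 01100100110 (no errors)


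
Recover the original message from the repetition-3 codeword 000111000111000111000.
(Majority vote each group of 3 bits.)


Groups: 000, 111, 000, 111, 000, 111, 000
Majority votes: 0101010

0101010


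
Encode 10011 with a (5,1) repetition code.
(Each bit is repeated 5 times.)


Each bit -> 5 copies

1111100000000001111111111


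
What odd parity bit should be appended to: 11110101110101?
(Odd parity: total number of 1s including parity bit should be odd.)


Number of 1s in data: 10
Parity bit: 1

1


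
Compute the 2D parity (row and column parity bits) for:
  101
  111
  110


Row parities: 010
Column parities: 100

Row P: 010, Col P: 100, Corner: 1


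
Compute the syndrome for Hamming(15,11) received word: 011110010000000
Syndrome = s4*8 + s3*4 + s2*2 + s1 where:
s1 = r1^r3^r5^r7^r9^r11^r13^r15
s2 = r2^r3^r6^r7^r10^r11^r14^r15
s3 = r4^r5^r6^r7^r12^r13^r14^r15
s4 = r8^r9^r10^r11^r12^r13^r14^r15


s1=0, s2=0, s3=0, s4=1

Syndrome = 8 (error at position 8)


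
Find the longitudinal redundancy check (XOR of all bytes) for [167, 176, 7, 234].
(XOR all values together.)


XOR chain: 167 ^ 176 ^ 7 ^ 234 = 250

250


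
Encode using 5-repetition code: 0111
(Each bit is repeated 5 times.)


Each bit -> 5 copies

00000111111111111111


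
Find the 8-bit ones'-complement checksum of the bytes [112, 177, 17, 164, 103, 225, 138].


Sum = 936 mod 256 = 168
Complement = 87

87


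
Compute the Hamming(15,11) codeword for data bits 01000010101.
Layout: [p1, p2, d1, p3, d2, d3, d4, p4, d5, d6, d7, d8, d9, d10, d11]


Parity bits: p1=0, p2=0, p3=1, p4=1

000110010010101


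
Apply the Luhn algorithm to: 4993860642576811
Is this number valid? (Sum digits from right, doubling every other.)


Luhn sum = 80
80 mod 10 = 0

Valid (Luhn sum mod 10 = 0)


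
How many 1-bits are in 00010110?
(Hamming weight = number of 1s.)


Counting 1s in 00010110

3


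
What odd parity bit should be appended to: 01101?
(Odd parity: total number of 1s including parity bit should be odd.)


Number of 1s in data: 3
Parity bit: 0

0


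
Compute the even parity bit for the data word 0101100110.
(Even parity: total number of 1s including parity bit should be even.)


Number of 1s in data: 5
Parity bit: 1

1


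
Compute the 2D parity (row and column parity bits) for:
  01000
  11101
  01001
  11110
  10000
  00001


Row parities: 100011
Column parities: 10011

Row P: 100011, Col P: 10011, Corner: 1


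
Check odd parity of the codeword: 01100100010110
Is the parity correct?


Number of 1s: 6

No, parity error (6 ones)


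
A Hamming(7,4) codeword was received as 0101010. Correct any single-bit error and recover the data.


Syndrome = 0: no error detected

Data: 0010 (no errors)


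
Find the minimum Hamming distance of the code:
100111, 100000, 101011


Comparing all pairs, minimum distance: 2
Can detect 1 errors, correct 0 errors

2


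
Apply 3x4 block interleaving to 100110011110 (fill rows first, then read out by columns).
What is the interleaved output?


Matrix:
  1001
  1001
  1110
Read columns: 111001001110

111001001110


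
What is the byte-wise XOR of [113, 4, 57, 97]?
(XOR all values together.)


XOR chain: 113 ^ 4 ^ 57 ^ 97 = 45

45


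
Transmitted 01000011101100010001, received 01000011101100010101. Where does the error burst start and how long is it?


XOR: 00000000000000000100

Burst at position 17, length 1


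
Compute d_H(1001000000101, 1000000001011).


XOR: 0001000001110
Count of 1s: 4

4


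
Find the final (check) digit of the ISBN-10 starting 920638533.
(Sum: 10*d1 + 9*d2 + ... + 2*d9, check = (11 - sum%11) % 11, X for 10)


Weighted sum: 243
243 mod 11 = 1

Check digit: X


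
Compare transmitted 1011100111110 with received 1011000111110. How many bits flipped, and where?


XOR: 0000100000000

1 error(s) at position(s): 4


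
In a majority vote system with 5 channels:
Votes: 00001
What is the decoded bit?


Ones: 1 out of 5
Threshold: 3

0 (1/5 voted 1)


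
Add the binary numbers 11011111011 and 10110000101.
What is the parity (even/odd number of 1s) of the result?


11011111011 = 1787
10110000101 = 1413
Sum = 3200 = 110010000000
1s count = 3

odd parity (3 ones in 110010000000)


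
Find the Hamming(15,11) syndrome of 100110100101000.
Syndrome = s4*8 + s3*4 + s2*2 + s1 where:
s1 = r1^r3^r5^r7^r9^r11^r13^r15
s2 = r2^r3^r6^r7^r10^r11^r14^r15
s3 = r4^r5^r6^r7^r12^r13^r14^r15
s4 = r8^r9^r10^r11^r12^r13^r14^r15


s1=1, s2=0, s3=0, s4=0

Syndrome = 1 (error at position 1)


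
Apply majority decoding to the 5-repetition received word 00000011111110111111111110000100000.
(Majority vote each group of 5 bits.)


Groups: 00000, 01111, 11101, 11111, 11111, 00001, 00000
Majority votes: 0111100

0111100


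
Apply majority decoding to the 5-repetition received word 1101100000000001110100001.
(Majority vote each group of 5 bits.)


Groups: 11011, 00000, 00000, 11101, 00001
Majority votes: 10010

10010


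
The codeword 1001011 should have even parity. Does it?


Number of 1s: 4

Yes, parity is correct (4 ones)


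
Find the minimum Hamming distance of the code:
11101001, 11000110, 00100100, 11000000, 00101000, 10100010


Comparing all pairs, minimum distance: 2
Can detect 1 errors, correct 0 errors

2


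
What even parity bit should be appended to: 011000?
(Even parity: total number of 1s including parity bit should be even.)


Number of 1s in data: 2
Parity bit: 0

0


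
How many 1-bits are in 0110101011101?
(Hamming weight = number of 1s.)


Counting 1s in 0110101011101

8


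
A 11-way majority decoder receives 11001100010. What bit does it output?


Ones: 5 out of 11
Threshold: 6

0 (5/11 voted 1)


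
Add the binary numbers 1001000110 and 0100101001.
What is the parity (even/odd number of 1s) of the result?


1001000110 = 582
0100101001 = 297
Sum = 879 = 1101101111
1s count = 8

even parity (8 ones in 1101101111)


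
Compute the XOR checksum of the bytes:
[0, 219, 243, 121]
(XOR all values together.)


XOR chain: 0 ^ 219 ^ 243 ^ 121 = 81

81


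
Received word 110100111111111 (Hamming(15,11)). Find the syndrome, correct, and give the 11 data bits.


Syndrome = 0: no error detected

Data: 00011111111 (no errors)


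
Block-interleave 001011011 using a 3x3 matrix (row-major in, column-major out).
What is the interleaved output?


Matrix:
  001
  011
  011
Read columns: 000011111

000011111


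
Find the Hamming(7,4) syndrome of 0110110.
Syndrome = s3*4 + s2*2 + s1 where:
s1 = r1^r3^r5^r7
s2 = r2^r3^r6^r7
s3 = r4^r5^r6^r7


s1=0, s2=1, s3=0

Syndrome = 2 (error at position 2)


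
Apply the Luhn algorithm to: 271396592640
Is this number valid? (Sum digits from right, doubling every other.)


Luhn sum = 59
59 mod 10 = 9

Invalid (Luhn sum mod 10 = 9)


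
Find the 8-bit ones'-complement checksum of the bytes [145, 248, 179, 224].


Sum = 796 mod 256 = 28
Complement = 227

227


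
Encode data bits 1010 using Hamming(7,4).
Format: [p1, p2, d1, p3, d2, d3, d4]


Parity bits: p1=1, p2=0, p3=1

1011010


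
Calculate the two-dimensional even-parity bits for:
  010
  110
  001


Row parities: 101
Column parities: 101

Row P: 101, Col P: 101, Corner: 0


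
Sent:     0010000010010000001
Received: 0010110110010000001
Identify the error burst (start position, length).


XOR: 0000110100000000000

Burst at position 4, length 4


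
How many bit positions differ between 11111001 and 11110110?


XOR: 00001111
Count of 1s: 4

4


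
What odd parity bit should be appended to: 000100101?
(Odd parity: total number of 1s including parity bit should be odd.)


Number of 1s in data: 3
Parity bit: 0

0


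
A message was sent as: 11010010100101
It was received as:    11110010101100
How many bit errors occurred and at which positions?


XOR: 00100000001001

3 error(s) at position(s): 2, 10, 13


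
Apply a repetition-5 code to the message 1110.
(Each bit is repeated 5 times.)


Each bit -> 5 copies

11111111111111100000


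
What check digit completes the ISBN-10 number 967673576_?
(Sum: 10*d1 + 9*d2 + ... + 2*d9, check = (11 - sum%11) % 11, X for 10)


Weighted sum: 352
352 mod 11 = 0

Check digit: 0


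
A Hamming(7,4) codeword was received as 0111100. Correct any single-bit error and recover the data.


Syndrome = 0: no error detected

Data: 1100 (no errors)


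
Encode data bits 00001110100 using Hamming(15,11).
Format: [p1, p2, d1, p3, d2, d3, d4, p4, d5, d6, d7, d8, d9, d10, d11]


Parity bits: p1=1, p2=0, p3=1, p4=0

100100001110100


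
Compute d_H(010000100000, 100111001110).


XOR: 110111101110
Count of 1s: 9

9


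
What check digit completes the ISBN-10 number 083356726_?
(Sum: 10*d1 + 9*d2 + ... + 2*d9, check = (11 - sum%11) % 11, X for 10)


Weighted sum: 223
223 mod 11 = 3

Check digit: 8


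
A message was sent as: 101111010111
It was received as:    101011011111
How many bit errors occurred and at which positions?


XOR: 000100001000

2 error(s) at position(s): 3, 8


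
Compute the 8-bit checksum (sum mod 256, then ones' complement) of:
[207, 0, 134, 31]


Sum = 372 mod 256 = 116
Complement = 139

139


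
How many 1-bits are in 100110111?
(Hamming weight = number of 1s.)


Counting 1s in 100110111

6


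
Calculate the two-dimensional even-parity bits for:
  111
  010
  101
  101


Row parities: 1100
Column parities: 101

Row P: 1100, Col P: 101, Corner: 0


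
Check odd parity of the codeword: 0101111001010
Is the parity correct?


Number of 1s: 7

Yes, parity is correct (7 ones)


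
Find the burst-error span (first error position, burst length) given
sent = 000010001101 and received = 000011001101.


XOR: 000001000000

Burst at position 5, length 1


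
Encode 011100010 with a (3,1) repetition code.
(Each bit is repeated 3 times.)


Each bit -> 3 copies

000111111111000000000111000


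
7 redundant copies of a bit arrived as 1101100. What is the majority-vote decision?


Ones: 4 out of 7
Threshold: 4

1 (4/7 voted 1)


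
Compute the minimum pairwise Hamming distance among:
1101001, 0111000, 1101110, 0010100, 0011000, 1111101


Comparing all pairs, minimum distance: 1
Can detect 0 errors, correct 0 errors

1


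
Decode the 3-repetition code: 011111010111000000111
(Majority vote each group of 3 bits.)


Groups: 011, 111, 010, 111, 000, 000, 111
Majority votes: 1101001

1101001


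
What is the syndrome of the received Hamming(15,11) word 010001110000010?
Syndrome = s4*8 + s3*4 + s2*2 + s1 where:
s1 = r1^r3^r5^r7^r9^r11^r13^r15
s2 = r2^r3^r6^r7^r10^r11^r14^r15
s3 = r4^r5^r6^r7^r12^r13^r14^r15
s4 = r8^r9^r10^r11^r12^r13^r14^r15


s1=1, s2=0, s3=1, s4=0

Syndrome = 5 (error at position 5)


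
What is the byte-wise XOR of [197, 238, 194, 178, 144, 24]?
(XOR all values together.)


XOR chain: 197 ^ 238 ^ 194 ^ 178 ^ 144 ^ 24 = 211

211


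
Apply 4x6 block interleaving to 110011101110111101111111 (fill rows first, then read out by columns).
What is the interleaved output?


Matrix:
  110011
  101110
  111101
  111111
Read columns: 111110110111011111011011

111110110111011111011011


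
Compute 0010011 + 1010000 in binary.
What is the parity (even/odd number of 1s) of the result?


0010011 = 19
1010000 = 80
Sum = 99 = 1100011
1s count = 4

even parity (4 ones in 1100011)


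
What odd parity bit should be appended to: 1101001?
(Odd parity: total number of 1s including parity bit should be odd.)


Number of 1s in data: 4
Parity bit: 1

1


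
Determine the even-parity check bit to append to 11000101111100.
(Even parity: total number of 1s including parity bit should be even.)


Number of 1s in data: 8
Parity bit: 0

0


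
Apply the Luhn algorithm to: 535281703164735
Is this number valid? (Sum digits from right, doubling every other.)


Luhn sum = 74
74 mod 10 = 4

Invalid (Luhn sum mod 10 = 4)


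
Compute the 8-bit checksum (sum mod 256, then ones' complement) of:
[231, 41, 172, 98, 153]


Sum = 695 mod 256 = 183
Complement = 72

72


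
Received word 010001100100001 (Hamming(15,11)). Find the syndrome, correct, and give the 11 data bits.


Syndrome = 6: error at position 6

Data: 00010100001 (corrected bit 6)


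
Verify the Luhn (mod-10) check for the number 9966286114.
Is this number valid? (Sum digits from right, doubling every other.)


Luhn sum = 49
49 mod 10 = 9

Invalid (Luhn sum mod 10 = 9)


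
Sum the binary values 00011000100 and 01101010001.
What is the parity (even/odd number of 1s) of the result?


00011000100 = 196
01101010001 = 849
Sum = 1045 = 10000010101
1s count = 4

even parity (4 ones in 10000010101)


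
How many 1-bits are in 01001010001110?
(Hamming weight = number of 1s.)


Counting 1s in 01001010001110

6


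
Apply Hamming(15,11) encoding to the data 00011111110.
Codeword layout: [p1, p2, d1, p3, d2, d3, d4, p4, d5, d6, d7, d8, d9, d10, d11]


Parity bits: p1=0, p2=0, p3=0, p4=0

000000101111110


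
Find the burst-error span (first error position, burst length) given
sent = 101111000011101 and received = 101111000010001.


XOR: 000000000001100

Burst at position 11, length 2


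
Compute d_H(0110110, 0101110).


XOR: 0011000
Count of 1s: 2

2


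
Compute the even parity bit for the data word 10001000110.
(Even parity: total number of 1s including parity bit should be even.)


Number of 1s in data: 4
Parity bit: 0

0


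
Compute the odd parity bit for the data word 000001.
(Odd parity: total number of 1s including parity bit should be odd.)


Number of 1s in data: 1
Parity bit: 0

0


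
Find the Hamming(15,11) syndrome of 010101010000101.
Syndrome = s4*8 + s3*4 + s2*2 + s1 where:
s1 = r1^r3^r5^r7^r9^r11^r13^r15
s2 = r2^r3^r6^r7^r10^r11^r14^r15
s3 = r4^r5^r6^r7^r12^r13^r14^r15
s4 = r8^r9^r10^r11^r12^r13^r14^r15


s1=0, s2=1, s3=0, s4=1

Syndrome = 10 (error at position 10)


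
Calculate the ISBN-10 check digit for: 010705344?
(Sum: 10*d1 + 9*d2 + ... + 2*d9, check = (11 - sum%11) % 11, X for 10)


Weighted sum: 115
115 mod 11 = 5

Check digit: 6


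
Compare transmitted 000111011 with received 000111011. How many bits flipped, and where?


XOR: 000000000

0 errors (received matches sent)


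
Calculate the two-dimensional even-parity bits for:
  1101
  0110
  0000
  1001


Row parities: 1000
Column parities: 0010

Row P: 1000, Col P: 0010, Corner: 1


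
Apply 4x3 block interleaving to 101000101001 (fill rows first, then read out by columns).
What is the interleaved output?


Matrix:
  101
  000
  101
  001
Read columns: 101000001011

101000001011


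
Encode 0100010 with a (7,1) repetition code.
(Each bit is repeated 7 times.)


Each bit -> 7 copies

0000000111111100000000000000000000011111110000000


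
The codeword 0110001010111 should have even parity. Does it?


Number of 1s: 7

No, parity error (7 ones)


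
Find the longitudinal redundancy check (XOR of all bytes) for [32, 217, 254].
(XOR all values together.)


XOR chain: 32 ^ 217 ^ 254 = 7

7
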